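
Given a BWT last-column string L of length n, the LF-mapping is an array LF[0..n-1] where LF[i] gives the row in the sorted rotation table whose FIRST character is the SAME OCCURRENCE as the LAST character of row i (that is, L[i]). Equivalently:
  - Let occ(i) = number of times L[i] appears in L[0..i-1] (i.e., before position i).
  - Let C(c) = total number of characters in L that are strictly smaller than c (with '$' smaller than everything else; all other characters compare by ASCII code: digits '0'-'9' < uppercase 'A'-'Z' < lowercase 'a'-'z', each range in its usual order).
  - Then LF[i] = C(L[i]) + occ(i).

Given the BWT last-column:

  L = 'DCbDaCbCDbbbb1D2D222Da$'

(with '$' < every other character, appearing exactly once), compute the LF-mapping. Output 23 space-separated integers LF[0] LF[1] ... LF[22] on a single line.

Char counts: '$':1, '1':1, '2':4, 'C':3, 'D':6, 'a':2, 'b':6
C (first-col start): C('$')=0, C('1')=1, C('2')=2, C('C')=6, C('D')=9, C('a')=15, C('b')=17
L[0]='D': occ=0, LF[0]=C('D')+0=9+0=9
L[1]='C': occ=0, LF[1]=C('C')+0=6+0=6
L[2]='b': occ=0, LF[2]=C('b')+0=17+0=17
L[3]='D': occ=1, LF[3]=C('D')+1=9+1=10
L[4]='a': occ=0, LF[4]=C('a')+0=15+0=15
L[5]='C': occ=1, LF[5]=C('C')+1=6+1=7
L[6]='b': occ=1, LF[6]=C('b')+1=17+1=18
L[7]='C': occ=2, LF[7]=C('C')+2=6+2=8
L[8]='D': occ=2, LF[8]=C('D')+2=9+2=11
L[9]='b': occ=2, LF[9]=C('b')+2=17+2=19
L[10]='b': occ=3, LF[10]=C('b')+3=17+3=20
L[11]='b': occ=4, LF[11]=C('b')+4=17+4=21
L[12]='b': occ=5, LF[12]=C('b')+5=17+5=22
L[13]='1': occ=0, LF[13]=C('1')+0=1+0=1
L[14]='D': occ=3, LF[14]=C('D')+3=9+3=12
L[15]='2': occ=0, LF[15]=C('2')+0=2+0=2
L[16]='D': occ=4, LF[16]=C('D')+4=9+4=13
L[17]='2': occ=1, LF[17]=C('2')+1=2+1=3
L[18]='2': occ=2, LF[18]=C('2')+2=2+2=4
L[19]='2': occ=3, LF[19]=C('2')+3=2+3=5
L[20]='D': occ=5, LF[20]=C('D')+5=9+5=14
L[21]='a': occ=1, LF[21]=C('a')+1=15+1=16
L[22]='$': occ=0, LF[22]=C('$')+0=0+0=0

Answer: 9 6 17 10 15 7 18 8 11 19 20 21 22 1 12 2 13 3 4 5 14 16 0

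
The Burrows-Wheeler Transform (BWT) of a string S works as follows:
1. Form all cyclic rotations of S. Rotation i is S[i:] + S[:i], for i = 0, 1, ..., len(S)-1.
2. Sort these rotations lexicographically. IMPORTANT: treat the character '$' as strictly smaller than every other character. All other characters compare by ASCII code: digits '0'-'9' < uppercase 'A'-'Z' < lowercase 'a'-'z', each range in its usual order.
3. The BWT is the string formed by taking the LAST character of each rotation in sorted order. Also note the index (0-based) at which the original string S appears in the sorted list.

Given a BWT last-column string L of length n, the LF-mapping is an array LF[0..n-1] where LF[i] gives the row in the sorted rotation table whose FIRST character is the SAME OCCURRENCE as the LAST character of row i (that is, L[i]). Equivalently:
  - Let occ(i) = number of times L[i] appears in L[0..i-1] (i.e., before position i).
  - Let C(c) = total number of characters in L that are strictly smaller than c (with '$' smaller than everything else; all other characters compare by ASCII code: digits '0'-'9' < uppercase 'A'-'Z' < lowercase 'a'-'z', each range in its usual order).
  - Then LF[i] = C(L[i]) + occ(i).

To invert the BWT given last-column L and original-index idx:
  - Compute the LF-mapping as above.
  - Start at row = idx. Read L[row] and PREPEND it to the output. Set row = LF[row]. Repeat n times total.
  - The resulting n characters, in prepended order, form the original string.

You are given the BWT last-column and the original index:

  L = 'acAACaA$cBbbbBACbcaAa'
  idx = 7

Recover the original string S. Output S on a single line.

Answer: BacbbacAAABCbaAcCAba$

Derivation:
LF mapping: 10 18 1 2 8 11 3 0 19 6 14 15 16 7 4 9 17 20 12 5 13
Walk LF starting at row 7, prepending L[row]:
  step 1: row=7, L[7]='$', prepend. Next row=LF[7]=0
  step 2: row=0, L[0]='a', prepend. Next row=LF[0]=10
  step 3: row=10, L[10]='b', prepend. Next row=LF[10]=14
  step 4: row=14, L[14]='A', prepend. Next row=LF[14]=4
  step 5: row=4, L[4]='C', prepend. Next row=LF[4]=8
  step 6: row=8, L[8]='c', prepend. Next row=LF[8]=19
  step 7: row=19, L[19]='A', prepend. Next row=LF[19]=5
  step 8: row=5, L[5]='a', prepend. Next row=LF[5]=11
  step 9: row=11, L[11]='b', prepend. Next row=LF[11]=15
  step 10: row=15, L[15]='C', prepend. Next row=LF[15]=9
  step 11: row=9, L[9]='B', prepend. Next row=LF[9]=6
  step 12: row=6, L[6]='A', prepend. Next row=LF[6]=3
  step 13: row=3, L[3]='A', prepend. Next row=LF[3]=2
  step 14: row=2, L[2]='A', prepend. Next row=LF[2]=1
  step 15: row=1, L[1]='c', prepend. Next row=LF[1]=18
  step 16: row=18, L[18]='a', prepend. Next row=LF[18]=12
  step 17: row=12, L[12]='b', prepend. Next row=LF[12]=16
  step 18: row=16, L[16]='b', prepend. Next row=LF[16]=17
  step 19: row=17, L[17]='c', prepend. Next row=LF[17]=20
  step 20: row=20, L[20]='a', prepend. Next row=LF[20]=13
  step 21: row=13, L[13]='B', prepend. Next row=LF[13]=7
Reversed output: BacbbacAAABCbaAcCAba$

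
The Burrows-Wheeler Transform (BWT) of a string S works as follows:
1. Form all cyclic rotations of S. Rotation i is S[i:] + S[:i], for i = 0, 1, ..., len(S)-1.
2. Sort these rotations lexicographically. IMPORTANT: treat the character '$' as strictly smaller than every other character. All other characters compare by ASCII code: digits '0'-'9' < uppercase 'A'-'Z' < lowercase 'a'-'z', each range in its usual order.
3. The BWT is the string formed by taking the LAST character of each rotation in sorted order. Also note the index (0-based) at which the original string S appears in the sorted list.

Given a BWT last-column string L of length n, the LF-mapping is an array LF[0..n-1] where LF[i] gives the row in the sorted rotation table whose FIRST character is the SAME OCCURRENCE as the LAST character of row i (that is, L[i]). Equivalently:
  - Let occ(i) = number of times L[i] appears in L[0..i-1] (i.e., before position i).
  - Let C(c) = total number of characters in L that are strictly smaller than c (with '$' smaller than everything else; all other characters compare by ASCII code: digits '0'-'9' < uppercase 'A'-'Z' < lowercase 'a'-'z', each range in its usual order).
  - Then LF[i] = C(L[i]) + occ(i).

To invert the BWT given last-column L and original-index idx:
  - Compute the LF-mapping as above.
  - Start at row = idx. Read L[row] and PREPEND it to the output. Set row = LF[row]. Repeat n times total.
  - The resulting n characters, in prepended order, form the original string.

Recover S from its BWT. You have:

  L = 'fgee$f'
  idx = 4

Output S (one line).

Answer: fgeef$

Derivation:
LF mapping: 3 5 1 2 0 4
Walk LF starting at row 4, prepending L[row]:
  step 1: row=4, L[4]='$', prepend. Next row=LF[4]=0
  step 2: row=0, L[0]='f', prepend. Next row=LF[0]=3
  step 3: row=3, L[3]='e', prepend. Next row=LF[3]=2
  step 4: row=2, L[2]='e', prepend. Next row=LF[2]=1
  step 5: row=1, L[1]='g', prepend. Next row=LF[1]=5
  step 6: row=5, L[5]='f', prepend. Next row=LF[5]=4
Reversed output: fgeef$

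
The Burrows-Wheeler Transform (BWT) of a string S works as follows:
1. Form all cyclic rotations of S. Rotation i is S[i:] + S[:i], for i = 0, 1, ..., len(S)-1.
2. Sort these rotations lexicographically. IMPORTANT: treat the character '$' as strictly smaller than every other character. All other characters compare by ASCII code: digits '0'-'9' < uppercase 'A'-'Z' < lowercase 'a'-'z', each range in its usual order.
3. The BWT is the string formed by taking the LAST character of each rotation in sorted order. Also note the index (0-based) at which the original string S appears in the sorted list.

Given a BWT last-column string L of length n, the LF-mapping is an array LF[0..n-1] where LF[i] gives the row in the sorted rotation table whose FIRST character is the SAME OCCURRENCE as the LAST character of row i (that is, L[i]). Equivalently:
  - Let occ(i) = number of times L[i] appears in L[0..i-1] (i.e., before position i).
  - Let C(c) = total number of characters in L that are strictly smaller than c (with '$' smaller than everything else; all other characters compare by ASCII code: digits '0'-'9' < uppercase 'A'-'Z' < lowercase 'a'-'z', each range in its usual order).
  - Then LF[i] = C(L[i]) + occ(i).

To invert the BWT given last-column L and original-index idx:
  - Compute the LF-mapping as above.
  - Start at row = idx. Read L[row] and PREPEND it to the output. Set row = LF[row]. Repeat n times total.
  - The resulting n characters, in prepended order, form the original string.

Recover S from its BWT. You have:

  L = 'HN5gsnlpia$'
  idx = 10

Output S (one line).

LF mapping: 2 3 1 5 10 8 7 9 6 4 0
Walk LF starting at row 10, prepending L[row]:
  step 1: row=10, L[10]='$', prepend. Next row=LF[10]=0
  step 2: row=0, L[0]='H', prepend. Next row=LF[0]=2
  step 3: row=2, L[2]='5', prepend. Next row=LF[2]=1
  step 4: row=1, L[1]='N', prepend. Next row=LF[1]=3
  step 5: row=3, L[3]='g', prepend. Next row=LF[3]=5
  step 6: row=5, L[5]='n', prepend. Next row=LF[5]=8
  step 7: row=8, L[8]='i', prepend. Next row=LF[8]=6
  step 8: row=6, L[6]='l', prepend. Next row=LF[6]=7
  step 9: row=7, L[7]='p', prepend. Next row=LF[7]=9
  step 10: row=9, L[9]='a', prepend. Next row=LF[9]=4
  step 11: row=4, L[4]='s', prepend. Next row=LF[4]=10
Reversed output: saplingN5H$

Answer: saplingN5H$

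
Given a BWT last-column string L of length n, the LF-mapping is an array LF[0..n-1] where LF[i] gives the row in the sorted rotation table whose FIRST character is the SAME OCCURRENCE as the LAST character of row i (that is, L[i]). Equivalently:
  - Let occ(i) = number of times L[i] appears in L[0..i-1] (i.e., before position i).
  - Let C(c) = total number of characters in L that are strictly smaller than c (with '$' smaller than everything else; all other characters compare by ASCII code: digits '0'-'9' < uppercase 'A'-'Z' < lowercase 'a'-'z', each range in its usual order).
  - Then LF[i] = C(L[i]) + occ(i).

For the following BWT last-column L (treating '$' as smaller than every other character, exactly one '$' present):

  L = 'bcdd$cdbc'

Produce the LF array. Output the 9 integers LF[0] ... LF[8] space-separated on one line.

Answer: 1 3 6 7 0 4 8 2 5

Derivation:
Char counts: '$':1, 'b':2, 'c':3, 'd':3
C (first-col start): C('$')=0, C('b')=1, C('c')=3, C('d')=6
L[0]='b': occ=0, LF[0]=C('b')+0=1+0=1
L[1]='c': occ=0, LF[1]=C('c')+0=3+0=3
L[2]='d': occ=0, LF[2]=C('d')+0=6+0=6
L[3]='d': occ=1, LF[3]=C('d')+1=6+1=7
L[4]='$': occ=0, LF[4]=C('$')+0=0+0=0
L[5]='c': occ=1, LF[5]=C('c')+1=3+1=4
L[6]='d': occ=2, LF[6]=C('d')+2=6+2=8
L[7]='b': occ=1, LF[7]=C('b')+1=1+1=2
L[8]='c': occ=2, LF[8]=C('c')+2=3+2=5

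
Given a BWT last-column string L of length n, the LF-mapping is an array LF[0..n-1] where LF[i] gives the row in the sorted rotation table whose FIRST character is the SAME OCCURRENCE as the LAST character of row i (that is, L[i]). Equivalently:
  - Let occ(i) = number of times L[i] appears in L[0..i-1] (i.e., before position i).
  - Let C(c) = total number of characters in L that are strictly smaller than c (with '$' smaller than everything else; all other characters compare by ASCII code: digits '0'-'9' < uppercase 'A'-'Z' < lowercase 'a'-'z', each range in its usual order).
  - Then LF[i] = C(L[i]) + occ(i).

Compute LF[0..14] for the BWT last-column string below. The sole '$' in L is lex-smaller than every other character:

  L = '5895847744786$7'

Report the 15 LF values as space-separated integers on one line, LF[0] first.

Answer: 4 11 14 5 12 1 7 8 2 3 9 13 6 0 10

Derivation:
Char counts: '$':1, '4':3, '5':2, '6':1, '7':4, '8':3, '9':1
C (first-col start): C('$')=0, C('4')=1, C('5')=4, C('6')=6, C('7')=7, C('8')=11, C('9')=14
L[0]='5': occ=0, LF[0]=C('5')+0=4+0=4
L[1]='8': occ=0, LF[1]=C('8')+0=11+0=11
L[2]='9': occ=0, LF[2]=C('9')+0=14+0=14
L[3]='5': occ=1, LF[3]=C('5')+1=4+1=5
L[4]='8': occ=1, LF[4]=C('8')+1=11+1=12
L[5]='4': occ=0, LF[5]=C('4')+0=1+0=1
L[6]='7': occ=0, LF[6]=C('7')+0=7+0=7
L[7]='7': occ=1, LF[7]=C('7')+1=7+1=8
L[8]='4': occ=1, LF[8]=C('4')+1=1+1=2
L[9]='4': occ=2, LF[9]=C('4')+2=1+2=3
L[10]='7': occ=2, LF[10]=C('7')+2=7+2=9
L[11]='8': occ=2, LF[11]=C('8')+2=11+2=13
L[12]='6': occ=0, LF[12]=C('6')+0=6+0=6
L[13]='$': occ=0, LF[13]=C('$')+0=0+0=0
L[14]='7': occ=3, LF[14]=C('7')+3=7+3=10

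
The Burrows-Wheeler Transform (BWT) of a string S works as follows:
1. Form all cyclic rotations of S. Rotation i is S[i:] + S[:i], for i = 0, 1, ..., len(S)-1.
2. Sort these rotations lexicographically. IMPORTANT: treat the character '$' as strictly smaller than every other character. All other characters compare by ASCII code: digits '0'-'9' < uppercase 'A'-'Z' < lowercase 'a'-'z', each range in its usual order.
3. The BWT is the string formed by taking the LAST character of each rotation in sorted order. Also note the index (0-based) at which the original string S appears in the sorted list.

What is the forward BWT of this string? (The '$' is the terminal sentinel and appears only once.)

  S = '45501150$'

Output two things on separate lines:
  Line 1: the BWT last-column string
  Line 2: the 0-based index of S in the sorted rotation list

Answer: 05501$154
5

Derivation:
All 9 rotations (rotation i = S[i:]+S[:i]):
  rot[0] = 45501150$
  rot[1] = 5501150$4
  rot[2] = 501150$45
  rot[3] = 01150$455
  rot[4] = 1150$4550
  rot[5] = 150$45501
  rot[6] = 50$455011
  rot[7] = 0$4550115
  rot[8] = $45501150
Sorted (with $ < everything):
  sorted[0] = $45501150  (last char: '0')
  sorted[1] = 0$4550115  (last char: '5')
  sorted[2] = 01150$455  (last char: '5')
  sorted[3] = 1150$4550  (last char: '0')
  sorted[4] = 150$45501  (last char: '1')
  sorted[5] = 45501150$  (last char: '$')
  sorted[6] = 50$455011  (last char: '1')
  sorted[7] = 501150$45  (last char: '5')
  sorted[8] = 5501150$4  (last char: '4')
Last column: 05501$154
Original string S is at sorted index 5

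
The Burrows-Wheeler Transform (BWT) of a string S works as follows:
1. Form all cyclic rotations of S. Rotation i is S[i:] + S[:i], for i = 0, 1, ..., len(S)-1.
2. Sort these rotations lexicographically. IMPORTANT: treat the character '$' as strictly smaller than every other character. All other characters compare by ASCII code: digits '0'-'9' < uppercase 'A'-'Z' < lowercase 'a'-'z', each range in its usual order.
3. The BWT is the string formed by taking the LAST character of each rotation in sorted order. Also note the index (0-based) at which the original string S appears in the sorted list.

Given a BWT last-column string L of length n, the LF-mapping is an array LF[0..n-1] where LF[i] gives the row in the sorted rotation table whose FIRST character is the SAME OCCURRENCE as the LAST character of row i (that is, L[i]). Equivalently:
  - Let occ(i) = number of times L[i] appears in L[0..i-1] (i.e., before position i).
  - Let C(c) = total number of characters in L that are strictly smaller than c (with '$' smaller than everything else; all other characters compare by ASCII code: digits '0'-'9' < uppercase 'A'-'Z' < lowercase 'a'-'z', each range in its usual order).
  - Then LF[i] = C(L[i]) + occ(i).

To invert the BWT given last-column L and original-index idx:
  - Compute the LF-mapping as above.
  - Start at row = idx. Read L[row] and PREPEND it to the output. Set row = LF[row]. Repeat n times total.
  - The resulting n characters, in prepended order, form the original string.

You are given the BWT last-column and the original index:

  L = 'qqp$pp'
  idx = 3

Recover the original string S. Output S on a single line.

LF mapping: 4 5 1 0 2 3
Walk LF starting at row 3, prepending L[row]:
  step 1: row=3, L[3]='$', prepend. Next row=LF[3]=0
  step 2: row=0, L[0]='q', prepend. Next row=LF[0]=4
  step 3: row=4, L[4]='p', prepend. Next row=LF[4]=2
  step 4: row=2, L[2]='p', prepend. Next row=LF[2]=1
  step 5: row=1, L[1]='q', prepend. Next row=LF[1]=5
  step 6: row=5, L[5]='p', prepend. Next row=LF[5]=3
Reversed output: pqppq$

Answer: pqppq$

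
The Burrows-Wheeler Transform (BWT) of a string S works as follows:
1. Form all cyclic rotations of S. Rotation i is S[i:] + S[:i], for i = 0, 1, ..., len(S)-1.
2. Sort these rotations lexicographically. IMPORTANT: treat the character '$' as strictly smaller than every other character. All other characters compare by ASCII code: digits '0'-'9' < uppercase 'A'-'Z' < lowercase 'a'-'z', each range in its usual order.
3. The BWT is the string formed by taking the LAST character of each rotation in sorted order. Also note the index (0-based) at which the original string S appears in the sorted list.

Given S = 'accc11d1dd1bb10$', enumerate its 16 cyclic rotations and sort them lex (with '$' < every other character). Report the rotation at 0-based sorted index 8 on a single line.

Answer: b10$accc11d1dd1b

Derivation:
All 16 rotations (rotation i = S[i:]+S[:i]):
  rot[0] = accc11d1dd1bb10$
  rot[1] = ccc11d1dd1bb10$a
  rot[2] = cc11d1dd1bb10$ac
  rot[3] = c11d1dd1bb10$acc
  rot[4] = 11d1dd1bb10$accc
  rot[5] = 1d1dd1bb10$accc1
  rot[6] = d1dd1bb10$accc11
  rot[7] = 1dd1bb10$accc11d
  rot[8] = dd1bb10$accc11d1
  rot[9] = d1bb10$accc11d1d
  rot[10] = 1bb10$accc11d1dd
  rot[11] = bb10$accc11d1dd1
  rot[12] = b10$accc11d1dd1b
  rot[13] = 10$accc11d1dd1bb
  rot[14] = 0$accc11d1dd1bb1
  rot[15] = $accc11d1dd1bb10
Sorted (with $ < everything):
  sorted[0] = $accc11d1dd1bb10
  sorted[1] = 0$accc11d1dd1bb1
  sorted[2] = 10$accc11d1dd1bb
  sorted[3] = 11d1dd1bb10$accc
  sorted[4] = 1bb10$accc11d1dd
  sorted[5] = 1d1dd1bb10$accc1
  sorted[6] = 1dd1bb10$accc11d
  sorted[7] = accc11d1dd1bb10$
  sorted[8] = b10$accc11d1dd1b
  sorted[9] = bb10$accc11d1dd1
  sorted[10] = c11d1dd1bb10$acc
  sorted[11] = cc11d1dd1bb10$ac
  sorted[12] = ccc11d1dd1bb10$a
  sorted[13] = d1bb10$accc11d1d
  sorted[14] = d1dd1bb10$accc11
  sorted[15] = dd1bb10$accc11d1
sorted[8] = b10$accc11d1dd1b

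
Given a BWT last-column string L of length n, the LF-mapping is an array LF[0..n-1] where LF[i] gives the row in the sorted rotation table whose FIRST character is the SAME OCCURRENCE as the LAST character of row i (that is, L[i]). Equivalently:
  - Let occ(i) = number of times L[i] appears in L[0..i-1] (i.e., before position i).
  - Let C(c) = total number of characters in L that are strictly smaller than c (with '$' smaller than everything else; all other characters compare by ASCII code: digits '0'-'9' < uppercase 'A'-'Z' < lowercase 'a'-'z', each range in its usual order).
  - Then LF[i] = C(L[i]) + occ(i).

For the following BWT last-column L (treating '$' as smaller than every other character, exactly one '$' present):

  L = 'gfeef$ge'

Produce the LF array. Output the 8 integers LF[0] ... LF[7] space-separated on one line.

Answer: 6 4 1 2 5 0 7 3

Derivation:
Char counts: '$':1, 'e':3, 'f':2, 'g':2
C (first-col start): C('$')=0, C('e')=1, C('f')=4, C('g')=6
L[0]='g': occ=0, LF[0]=C('g')+0=6+0=6
L[1]='f': occ=0, LF[1]=C('f')+0=4+0=4
L[2]='e': occ=0, LF[2]=C('e')+0=1+0=1
L[3]='e': occ=1, LF[3]=C('e')+1=1+1=2
L[4]='f': occ=1, LF[4]=C('f')+1=4+1=5
L[5]='$': occ=0, LF[5]=C('$')+0=0+0=0
L[6]='g': occ=1, LF[6]=C('g')+1=6+1=7
L[7]='e': occ=2, LF[7]=C('e')+2=1+2=3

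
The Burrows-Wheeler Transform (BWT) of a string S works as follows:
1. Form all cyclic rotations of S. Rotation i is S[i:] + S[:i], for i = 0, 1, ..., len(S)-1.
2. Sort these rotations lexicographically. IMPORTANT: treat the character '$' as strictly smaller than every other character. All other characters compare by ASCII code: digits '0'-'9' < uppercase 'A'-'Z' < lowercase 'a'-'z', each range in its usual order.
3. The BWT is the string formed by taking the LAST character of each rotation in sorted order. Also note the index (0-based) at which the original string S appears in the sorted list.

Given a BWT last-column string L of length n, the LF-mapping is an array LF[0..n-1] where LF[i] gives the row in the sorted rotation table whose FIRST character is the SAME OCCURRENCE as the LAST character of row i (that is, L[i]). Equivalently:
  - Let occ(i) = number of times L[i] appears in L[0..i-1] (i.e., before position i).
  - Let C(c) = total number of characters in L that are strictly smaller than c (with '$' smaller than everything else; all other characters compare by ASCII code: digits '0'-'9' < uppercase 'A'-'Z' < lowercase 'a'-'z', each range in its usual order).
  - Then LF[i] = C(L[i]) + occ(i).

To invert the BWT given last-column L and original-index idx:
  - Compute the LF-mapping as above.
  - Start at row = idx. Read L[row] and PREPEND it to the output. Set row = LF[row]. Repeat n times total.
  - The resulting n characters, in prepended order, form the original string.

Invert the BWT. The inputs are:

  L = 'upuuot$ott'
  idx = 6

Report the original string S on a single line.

LF mapping: 7 3 8 9 1 4 0 2 5 6
Walk LF starting at row 6, prepending L[row]:
  step 1: row=6, L[6]='$', prepend. Next row=LF[6]=0
  step 2: row=0, L[0]='u', prepend. Next row=LF[0]=7
  step 3: row=7, L[7]='o', prepend. Next row=LF[7]=2
  step 4: row=2, L[2]='u', prepend. Next row=LF[2]=8
  step 5: row=8, L[8]='t', prepend. Next row=LF[8]=5
  step 6: row=5, L[5]='t', prepend. Next row=LF[5]=4
  step 7: row=4, L[4]='o', prepend. Next row=LF[4]=1
  step 8: row=1, L[1]='p', prepend. Next row=LF[1]=3
  step 9: row=3, L[3]='u', prepend. Next row=LF[3]=9
  step 10: row=9, L[9]='t', prepend. Next row=LF[9]=6
Reversed output: tupottuou$

Answer: tupottuou$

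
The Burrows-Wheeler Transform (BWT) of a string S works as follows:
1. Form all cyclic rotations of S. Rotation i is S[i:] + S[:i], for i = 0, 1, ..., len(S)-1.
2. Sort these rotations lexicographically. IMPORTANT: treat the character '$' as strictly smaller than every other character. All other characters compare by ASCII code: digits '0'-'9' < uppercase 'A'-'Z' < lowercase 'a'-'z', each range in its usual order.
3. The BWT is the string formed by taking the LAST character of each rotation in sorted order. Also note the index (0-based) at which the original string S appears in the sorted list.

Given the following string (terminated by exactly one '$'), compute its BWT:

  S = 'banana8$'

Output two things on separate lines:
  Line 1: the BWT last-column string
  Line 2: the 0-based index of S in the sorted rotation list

All 8 rotations (rotation i = S[i:]+S[:i]):
  rot[0] = banana8$
  rot[1] = anana8$b
  rot[2] = nana8$ba
  rot[3] = ana8$ban
  rot[4] = na8$bana
  rot[5] = a8$banan
  rot[6] = 8$banana
  rot[7] = $banana8
Sorted (with $ < everything):
  sorted[0] = $banana8  (last char: '8')
  sorted[1] = 8$banana  (last char: 'a')
  sorted[2] = a8$banan  (last char: 'n')
  sorted[3] = ana8$ban  (last char: 'n')
  sorted[4] = anana8$b  (last char: 'b')
  sorted[5] = banana8$  (last char: '$')
  sorted[6] = na8$bana  (last char: 'a')
  sorted[7] = nana8$ba  (last char: 'a')
Last column: 8annb$aa
Original string S is at sorted index 5

Answer: 8annb$aa
5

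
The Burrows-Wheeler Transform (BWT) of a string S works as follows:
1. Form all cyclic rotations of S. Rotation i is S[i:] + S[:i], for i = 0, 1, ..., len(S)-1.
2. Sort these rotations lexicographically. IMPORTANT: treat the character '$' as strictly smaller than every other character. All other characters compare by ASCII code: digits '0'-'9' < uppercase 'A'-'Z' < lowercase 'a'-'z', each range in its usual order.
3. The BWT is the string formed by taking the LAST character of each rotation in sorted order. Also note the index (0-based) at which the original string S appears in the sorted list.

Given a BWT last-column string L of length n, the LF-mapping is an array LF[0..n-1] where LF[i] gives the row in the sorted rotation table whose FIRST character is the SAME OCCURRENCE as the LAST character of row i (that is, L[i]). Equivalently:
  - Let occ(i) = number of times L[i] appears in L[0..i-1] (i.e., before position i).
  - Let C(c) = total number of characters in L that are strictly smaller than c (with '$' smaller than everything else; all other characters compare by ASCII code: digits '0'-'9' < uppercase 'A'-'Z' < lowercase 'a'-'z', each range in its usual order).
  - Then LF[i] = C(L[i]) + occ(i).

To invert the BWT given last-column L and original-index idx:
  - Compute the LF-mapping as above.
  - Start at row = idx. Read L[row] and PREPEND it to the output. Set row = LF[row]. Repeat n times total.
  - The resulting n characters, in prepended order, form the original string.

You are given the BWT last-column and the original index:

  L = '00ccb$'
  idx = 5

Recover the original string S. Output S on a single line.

LF mapping: 1 2 4 5 3 0
Walk LF starting at row 5, prepending L[row]:
  step 1: row=5, L[5]='$', prepend. Next row=LF[5]=0
  step 2: row=0, L[0]='0', prepend. Next row=LF[0]=1
  step 3: row=1, L[1]='0', prepend. Next row=LF[1]=2
  step 4: row=2, L[2]='c', prepend. Next row=LF[2]=4
  step 5: row=4, L[4]='b', prepend. Next row=LF[4]=3
  step 6: row=3, L[3]='c', prepend. Next row=LF[3]=5
Reversed output: cbc00$

Answer: cbc00$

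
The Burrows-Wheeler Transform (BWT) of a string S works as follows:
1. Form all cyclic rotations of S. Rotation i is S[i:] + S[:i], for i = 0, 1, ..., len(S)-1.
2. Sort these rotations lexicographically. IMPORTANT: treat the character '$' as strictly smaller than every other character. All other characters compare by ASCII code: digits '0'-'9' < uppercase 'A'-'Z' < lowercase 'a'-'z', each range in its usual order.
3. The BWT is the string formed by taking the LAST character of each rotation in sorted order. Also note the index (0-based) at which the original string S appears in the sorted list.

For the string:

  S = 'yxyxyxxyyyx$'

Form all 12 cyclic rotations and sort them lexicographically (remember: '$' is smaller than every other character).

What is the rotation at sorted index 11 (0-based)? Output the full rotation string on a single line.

Answer: yyyx$yxyxyxx

Derivation:
All 12 rotations (rotation i = S[i:]+S[:i]):
  rot[0] = yxyxyxxyyyx$
  rot[1] = xyxyxxyyyx$y
  rot[2] = yxyxxyyyx$yx
  rot[3] = xyxxyyyx$yxy
  rot[4] = yxxyyyx$yxyx
  rot[5] = xxyyyx$yxyxy
  rot[6] = xyyyx$yxyxyx
  rot[7] = yyyx$yxyxyxx
  rot[8] = yyx$yxyxyxxy
  rot[9] = yx$yxyxyxxyy
  rot[10] = x$yxyxyxxyyy
  rot[11] = $yxyxyxxyyyx
Sorted (with $ < everything):
  sorted[0] = $yxyxyxxyyyx
  sorted[1] = x$yxyxyxxyyy
  sorted[2] = xxyyyx$yxyxy
  sorted[3] = xyxxyyyx$yxy
  sorted[4] = xyxyxxyyyx$y
  sorted[5] = xyyyx$yxyxyx
  sorted[6] = yx$yxyxyxxyy
  sorted[7] = yxxyyyx$yxyx
  sorted[8] = yxyxxyyyx$yx
  sorted[9] = yxyxyxxyyyx$
  sorted[10] = yyx$yxyxyxxy
  sorted[11] = yyyx$yxyxyxx
sorted[11] = yyyx$yxyxyxx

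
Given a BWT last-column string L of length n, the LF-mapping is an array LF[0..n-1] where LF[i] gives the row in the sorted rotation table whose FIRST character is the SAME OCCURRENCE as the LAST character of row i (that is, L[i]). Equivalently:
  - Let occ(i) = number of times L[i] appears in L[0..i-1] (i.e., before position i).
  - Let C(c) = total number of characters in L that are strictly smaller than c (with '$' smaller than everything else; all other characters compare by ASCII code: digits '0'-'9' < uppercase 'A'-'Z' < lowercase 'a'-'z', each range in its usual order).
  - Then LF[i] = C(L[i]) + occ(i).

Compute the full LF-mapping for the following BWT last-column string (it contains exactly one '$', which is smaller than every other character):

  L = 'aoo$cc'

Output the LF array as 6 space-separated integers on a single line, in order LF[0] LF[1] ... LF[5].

Char counts: '$':1, 'a':1, 'c':2, 'o':2
C (first-col start): C('$')=0, C('a')=1, C('c')=2, C('o')=4
L[0]='a': occ=0, LF[0]=C('a')+0=1+0=1
L[1]='o': occ=0, LF[1]=C('o')+0=4+0=4
L[2]='o': occ=1, LF[2]=C('o')+1=4+1=5
L[3]='$': occ=0, LF[3]=C('$')+0=0+0=0
L[4]='c': occ=0, LF[4]=C('c')+0=2+0=2
L[5]='c': occ=1, LF[5]=C('c')+1=2+1=3

Answer: 1 4 5 0 2 3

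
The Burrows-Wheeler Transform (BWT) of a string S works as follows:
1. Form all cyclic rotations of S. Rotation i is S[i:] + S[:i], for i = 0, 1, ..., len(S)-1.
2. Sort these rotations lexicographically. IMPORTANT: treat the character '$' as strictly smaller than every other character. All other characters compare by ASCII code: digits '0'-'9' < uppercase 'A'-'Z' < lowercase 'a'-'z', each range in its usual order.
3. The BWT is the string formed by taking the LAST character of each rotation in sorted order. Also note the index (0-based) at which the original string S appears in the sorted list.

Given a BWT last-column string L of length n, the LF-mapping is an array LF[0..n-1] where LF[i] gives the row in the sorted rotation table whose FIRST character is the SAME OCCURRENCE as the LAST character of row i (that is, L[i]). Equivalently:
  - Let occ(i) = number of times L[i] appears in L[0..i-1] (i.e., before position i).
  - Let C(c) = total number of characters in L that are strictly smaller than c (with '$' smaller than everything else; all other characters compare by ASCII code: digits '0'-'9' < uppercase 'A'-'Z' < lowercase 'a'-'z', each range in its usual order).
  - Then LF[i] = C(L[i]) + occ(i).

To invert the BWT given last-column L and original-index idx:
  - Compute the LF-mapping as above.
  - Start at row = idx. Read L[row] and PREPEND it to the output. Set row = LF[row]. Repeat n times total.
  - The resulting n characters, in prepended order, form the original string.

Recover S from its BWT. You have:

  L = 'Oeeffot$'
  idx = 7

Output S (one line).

Answer: toffeeO$

Derivation:
LF mapping: 1 2 3 4 5 6 7 0
Walk LF starting at row 7, prepending L[row]:
  step 1: row=7, L[7]='$', prepend. Next row=LF[7]=0
  step 2: row=0, L[0]='O', prepend. Next row=LF[0]=1
  step 3: row=1, L[1]='e', prepend. Next row=LF[1]=2
  step 4: row=2, L[2]='e', prepend. Next row=LF[2]=3
  step 5: row=3, L[3]='f', prepend. Next row=LF[3]=4
  step 6: row=4, L[4]='f', prepend. Next row=LF[4]=5
  step 7: row=5, L[5]='o', prepend. Next row=LF[5]=6
  step 8: row=6, L[6]='t', prepend. Next row=LF[6]=7
Reversed output: toffeeO$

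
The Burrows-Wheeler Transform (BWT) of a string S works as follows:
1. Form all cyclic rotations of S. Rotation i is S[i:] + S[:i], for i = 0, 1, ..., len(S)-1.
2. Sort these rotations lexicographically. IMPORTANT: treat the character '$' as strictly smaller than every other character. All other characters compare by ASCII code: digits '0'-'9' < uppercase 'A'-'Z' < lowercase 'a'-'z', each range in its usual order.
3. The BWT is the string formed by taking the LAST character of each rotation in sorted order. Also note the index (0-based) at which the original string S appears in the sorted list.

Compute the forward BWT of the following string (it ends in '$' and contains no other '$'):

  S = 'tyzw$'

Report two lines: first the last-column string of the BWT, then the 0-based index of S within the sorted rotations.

All 5 rotations (rotation i = S[i:]+S[:i]):
  rot[0] = tyzw$
  rot[1] = yzw$t
  rot[2] = zw$ty
  rot[3] = w$tyz
  rot[4] = $tyzw
Sorted (with $ < everything):
  sorted[0] = $tyzw  (last char: 'w')
  sorted[1] = tyzw$  (last char: '$')
  sorted[2] = w$tyz  (last char: 'z')
  sorted[3] = yzw$t  (last char: 't')
  sorted[4] = zw$ty  (last char: 'y')
Last column: w$zty
Original string S is at sorted index 1

Answer: w$zty
1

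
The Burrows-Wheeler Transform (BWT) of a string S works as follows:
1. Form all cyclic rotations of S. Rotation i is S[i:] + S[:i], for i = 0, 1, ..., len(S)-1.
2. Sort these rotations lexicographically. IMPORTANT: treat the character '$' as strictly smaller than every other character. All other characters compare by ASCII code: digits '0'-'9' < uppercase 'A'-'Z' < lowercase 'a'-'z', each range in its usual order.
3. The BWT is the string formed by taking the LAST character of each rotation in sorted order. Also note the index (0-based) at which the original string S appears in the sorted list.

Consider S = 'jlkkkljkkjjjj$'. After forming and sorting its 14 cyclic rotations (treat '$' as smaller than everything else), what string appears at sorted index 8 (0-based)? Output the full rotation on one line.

Answer: kkjjjj$jlkkklj

Derivation:
All 14 rotations (rotation i = S[i:]+S[:i]):
  rot[0] = jlkkkljkkjjjj$
  rot[1] = lkkkljkkjjjj$j
  rot[2] = kkkljkkjjjj$jl
  rot[3] = kkljkkjjjj$jlk
  rot[4] = kljkkjjjj$jlkk
  rot[5] = ljkkjjjj$jlkkk
  rot[6] = jkkjjjj$jlkkkl
  rot[7] = kkjjjj$jlkkklj
  rot[8] = kjjjj$jlkkkljk
  rot[9] = jjjj$jlkkkljkk
  rot[10] = jjj$jlkkkljkkj
  rot[11] = jj$jlkkkljkkjj
  rot[12] = j$jlkkkljkkjjj
  rot[13] = $jlkkkljkkjjjj
Sorted (with $ < everything):
  sorted[0] = $jlkkkljkkjjjj
  sorted[1] = j$jlkkkljkkjjj
  sorted[2] = jj$jlkkkljkkjj
  sorted[3] = jjj$jlkkkljkkj
  sorted[4] = jjjj$jlkkkljkk
  sorted[5] = jkkjjjj$jlkkkl
  sorted[6] = jlkkkljkkjjjj$
  sorted[7] = kjjjj$jlkkkljk
  sorted[8] = kkjjjj$jlkkklj
  sorted[9] = kkkljkkjjjj$jl
  sorted[10] = kkljkkjjjj$jlk
  sorted[11] = kljkkjjjj$jlkk
  sorted[12] = ljkkjjjj$jlkkk
  sorted[13] = lkkkljkkjjjj$j
sorted[8] = kkjjjj$jlkkklj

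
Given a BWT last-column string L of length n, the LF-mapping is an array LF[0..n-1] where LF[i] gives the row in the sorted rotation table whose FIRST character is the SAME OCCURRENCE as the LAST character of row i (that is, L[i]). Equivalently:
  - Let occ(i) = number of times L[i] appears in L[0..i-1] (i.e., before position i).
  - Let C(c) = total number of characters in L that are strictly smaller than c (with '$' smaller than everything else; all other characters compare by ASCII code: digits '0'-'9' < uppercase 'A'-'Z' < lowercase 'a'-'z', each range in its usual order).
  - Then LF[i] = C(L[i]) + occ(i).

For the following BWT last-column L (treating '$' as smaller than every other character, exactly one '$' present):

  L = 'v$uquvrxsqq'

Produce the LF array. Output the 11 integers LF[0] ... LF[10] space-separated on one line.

Answer: 8 0 6 1 7 9 4 10 5 2 3

Derivation:
Char counts: '$':1, 'q':3, 'r':1, 's':1, 'u':2, 'v':2, 'x':1
C (first-col start): C('$')=0, C('q')=1, C('r')=4, C('s')=5, C('u')=6, C('v')=8, C('x')=10
L[0]='v': occ=0, LF[0]=C('v')+0=8+0=8
L[1]='$': occ=0, LF[1]=C('$')+0=0+0=0
L[2]='u': occ=0, LF[2]=C('u')+0=6+0=6
L[3]='q': occ=0, LF[3]=C('q')+0=1+0=1
L[4]='u': occ=1, LF[4]=C('u')+1=6+1=7
L[5]='v': occ=1, LF[5]=C('v')+1=8+1=9
L[6]='r': occ=0, LF[6]=C('r')+0=4+0=4
L[7]='x': occ=0, LF[7]=C('x')+0=10+0=10
L[8]='s': occ=0, LF[8]=C('s')+0=5+0=5
L[9]='q': occ=1, LF[9]=C('q')+1=1+1=2
L[10]='q': occ=2, LF[10]=C('q')+2=1+2=3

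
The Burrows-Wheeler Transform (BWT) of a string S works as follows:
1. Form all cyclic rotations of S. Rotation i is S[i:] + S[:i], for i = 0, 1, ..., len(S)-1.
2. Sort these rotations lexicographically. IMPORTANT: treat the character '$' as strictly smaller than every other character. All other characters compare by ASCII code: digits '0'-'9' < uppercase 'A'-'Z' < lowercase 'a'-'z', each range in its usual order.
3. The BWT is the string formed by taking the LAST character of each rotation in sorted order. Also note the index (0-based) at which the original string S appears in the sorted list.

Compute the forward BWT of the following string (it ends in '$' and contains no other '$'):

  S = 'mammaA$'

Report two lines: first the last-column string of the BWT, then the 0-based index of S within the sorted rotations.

All 7 rotations (rotation i = S[i:]+S[:i]):
  rot[0] = mammaA$
  rot[1] = ammaA$m
  rot[2] = mmaA$ma
  rot[3] = maA$mam
  rot[4] = aA$mamm
  rot[5] = A$mamma
  rot[6] = $mammaA
Sorted (with $ < everything):
  sorted[0] = $mammaA  (last char: 'A')
  sorted[1] = A$mamma  (last char: 'a')
  sorted[2] = aA$mamm  (last char: 'm')
  sorted[3] = ammaA$m  (last char: 'm')
  sorted[4] = maA$mam  (last char: 'm')
  sorted[5] = mammaA$  (last char: '$')
  sorted[6] = mmaA$ma  (last char: 'a')
Last column: Aammm$a
Original string S is at sorted index 5

Answer: Aammm$a
5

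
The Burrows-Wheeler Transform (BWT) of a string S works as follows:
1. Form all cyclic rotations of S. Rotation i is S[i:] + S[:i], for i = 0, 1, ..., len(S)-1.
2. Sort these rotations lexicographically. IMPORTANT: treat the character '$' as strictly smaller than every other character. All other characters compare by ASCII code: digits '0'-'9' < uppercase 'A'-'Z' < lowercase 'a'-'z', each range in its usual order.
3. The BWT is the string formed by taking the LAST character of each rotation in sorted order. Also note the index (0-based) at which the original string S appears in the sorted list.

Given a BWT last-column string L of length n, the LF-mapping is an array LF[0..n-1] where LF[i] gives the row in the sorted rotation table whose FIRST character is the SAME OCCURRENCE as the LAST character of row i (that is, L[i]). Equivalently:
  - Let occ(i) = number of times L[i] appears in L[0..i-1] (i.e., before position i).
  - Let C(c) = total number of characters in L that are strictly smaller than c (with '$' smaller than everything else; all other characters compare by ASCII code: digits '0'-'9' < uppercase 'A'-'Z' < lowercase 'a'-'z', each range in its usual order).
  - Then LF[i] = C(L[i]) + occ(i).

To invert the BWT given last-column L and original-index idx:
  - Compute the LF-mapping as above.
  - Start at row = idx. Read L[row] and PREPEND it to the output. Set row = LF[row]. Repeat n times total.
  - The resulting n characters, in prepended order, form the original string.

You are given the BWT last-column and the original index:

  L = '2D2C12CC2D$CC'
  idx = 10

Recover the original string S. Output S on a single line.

Answer: CDCD122CCC22$

Derivation:
LF mapping: 2 11 3 6 1 4 7 8 5 12 0 9 10
Walk LF starting at row 10, prepending L[row]:
  step 1: row=10, L[10]='$', prepend. Next row=LF[10]=0
  step 2: row=0, L[0]='2', prepend. Next row=LF[0]=2
  step 3: row=2, L[2]='2', prepend. Next row=LF[2]=3
  step 4: row=3, L[3]='C', prepend. Next row=LF[3]=6
  step 5: row=6, L[6]='C', prepend. Next row=LF[6]=7
  step 6: row=7, L[7]='C', prepend. Next row=LF[7]=8
  step 7: row=8, L[8]='2', prepend. Next row=LF[8]=5
  step 8: row=5, L[5]='2', prepend. Next row=LF[5]=4
  step 9: row=4, L[4]='1', prepend. Next row=LF[4]=1
  step 10: row=1, L[1]='D', prepend. Next row=LF[1]=11
  step 11: row=11, L[11]='C', prepend. Next row=LF[11]=9
  step 12: row=9, L[9]='D', prepend. Next row=LF[9]=12
  step 13: row=12, L[12]='C', prepend. Next row=LF[12]=10
Reversed output: CDCD122CCC22$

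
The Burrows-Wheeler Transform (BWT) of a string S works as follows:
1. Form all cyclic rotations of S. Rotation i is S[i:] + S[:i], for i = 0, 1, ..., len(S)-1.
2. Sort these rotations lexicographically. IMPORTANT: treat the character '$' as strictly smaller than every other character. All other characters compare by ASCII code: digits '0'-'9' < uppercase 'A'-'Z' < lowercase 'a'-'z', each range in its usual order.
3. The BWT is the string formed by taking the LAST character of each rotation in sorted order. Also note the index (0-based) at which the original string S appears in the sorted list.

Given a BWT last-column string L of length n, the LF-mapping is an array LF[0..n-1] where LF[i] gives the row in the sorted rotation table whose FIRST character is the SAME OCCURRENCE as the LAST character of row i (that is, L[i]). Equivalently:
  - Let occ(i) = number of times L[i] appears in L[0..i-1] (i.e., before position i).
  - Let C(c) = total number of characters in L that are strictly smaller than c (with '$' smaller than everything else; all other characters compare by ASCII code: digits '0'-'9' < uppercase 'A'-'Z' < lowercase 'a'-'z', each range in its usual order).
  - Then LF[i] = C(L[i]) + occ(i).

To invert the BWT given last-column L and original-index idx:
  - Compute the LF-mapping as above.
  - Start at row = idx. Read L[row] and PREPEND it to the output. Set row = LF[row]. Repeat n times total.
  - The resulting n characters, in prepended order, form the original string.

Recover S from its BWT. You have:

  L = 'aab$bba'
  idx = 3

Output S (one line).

LF mapping: 1 2 4 0 5 6 3
Walk LF starting at row 3, prepending L[row]:
  step 1: row=3, L[3]='$', prepend. Next row=LF[3]=0
  step 2: row=0, L[0]='a', prepend. Next row=LF[0]=1
  step 3: row=1, L[1]='a', prepend. Next row=LF[1]=2
  step 4: row=2, L[2]='b', prepend. Next row=LF[2]=4
  step 5: row=4, L[4]='b', prepend. Next row=LF[4]=5
  step 6: row=5, L[5]='b', prepend. Next row=LF[5]=6
  step 7: row=6, L[6]='a', prepend. Next row=LF[6]=3
Reversed output: abbbaa$

Answer: abbbaa$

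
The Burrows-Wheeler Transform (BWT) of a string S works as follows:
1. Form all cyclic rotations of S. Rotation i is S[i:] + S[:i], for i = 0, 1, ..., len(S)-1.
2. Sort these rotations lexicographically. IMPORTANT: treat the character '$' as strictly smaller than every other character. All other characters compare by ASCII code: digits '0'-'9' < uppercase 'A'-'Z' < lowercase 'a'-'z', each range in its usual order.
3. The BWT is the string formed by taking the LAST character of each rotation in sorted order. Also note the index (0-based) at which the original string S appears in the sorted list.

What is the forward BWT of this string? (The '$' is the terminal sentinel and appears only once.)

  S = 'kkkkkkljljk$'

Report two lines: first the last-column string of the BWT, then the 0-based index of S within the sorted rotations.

Answer: kllj$kkkkkjk
4

Derivation:
All 12 rotations (rotation i = S[i:]+S[:i]):
  rot[0] = kkkkkkljljk$
  rot[1] = kkkkkljljk$k
  rot[2] = kkkkljljk$kk
  rot[3] = kkkljljk$kkk
  rot[4] = kkljljk$kkkk
  rot[5] = kljljk$kkkkk
  rot[6] = ljljk$kkkkkk
  rot[7] = jljk$kkkkkkl
  rot[8] = ljk$kkkkkklj
  rot[9] = jk$kkkkkkljl
  rot[10] = k$kkkkkkljlj
  rot[11] = $kkkkkkljljk
Sorted (with $ < everything):
  sorted[0] = $kkkkkkljljk  (last char: 'k')
  sorted[1] = jk$kkkkkkljl  (last char: 'l')
  sorted[2] = jljk$kkkkkkl  (last char: 'l')
  sorted[3] = k$kkkkkkljlj  (last char: 'j')
  sorted[4] = kkkkkkljljk$  (last char: '$')
  sorted[5] = kkkkkljljk$k  (last char: 'k')
  sorted[6] = kkkkljljk$kk  (last char: 'k')
  sorted[7] = kkkljljk$kkk  (last char: 'k')
  sorted[8] = kkljljk$kkkk  (last char: 'k')
  sorted[9] = kljljk$kkkkk  (last char: 'k')
  sorted[10] = ljk$kkkkkklj  (last char: 'j')
  sorted[11] = ljljk$kkkkkk  (last char: 'k')
Last column: kllj$kkkkkjk
Original string S is at sorted index 4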